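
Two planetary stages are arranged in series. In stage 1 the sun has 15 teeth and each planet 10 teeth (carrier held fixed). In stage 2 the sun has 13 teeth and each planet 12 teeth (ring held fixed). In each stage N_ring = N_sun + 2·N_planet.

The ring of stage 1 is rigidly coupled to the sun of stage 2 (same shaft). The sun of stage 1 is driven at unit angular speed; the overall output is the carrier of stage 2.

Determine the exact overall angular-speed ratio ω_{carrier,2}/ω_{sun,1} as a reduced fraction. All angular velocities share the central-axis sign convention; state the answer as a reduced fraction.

-39/350

Stage 1: N_ring = 15 + 2·10 = 35
Stage 1: 15(ω_s−ω_c) = −35(ω_r−ω_c),  ω_c=0, ω_s=1
Stage 1: ω_r = 0 − (15/35)(1−0) = -3/7
  ⇒ ω_r¹/ω_s¹ = -3/7
Stage 2: N_ring = 13 + 2·12 = 37
Stage 2: 13(ω_s−ω_c) = −37(ω_r−ω_c),  ω_r=0, ω_s=1
Stage 2: 13(1−ω_c) = −37(0−ω_c)  ⇒  50ω_c = 13  ⇒  ω_c = 13/50
  ⇒ ω_c²/ω_s² = 13/50
Coupling ω_s² = ω_r¹ ⇒ overall = -3/7 × 13/50 = -39/350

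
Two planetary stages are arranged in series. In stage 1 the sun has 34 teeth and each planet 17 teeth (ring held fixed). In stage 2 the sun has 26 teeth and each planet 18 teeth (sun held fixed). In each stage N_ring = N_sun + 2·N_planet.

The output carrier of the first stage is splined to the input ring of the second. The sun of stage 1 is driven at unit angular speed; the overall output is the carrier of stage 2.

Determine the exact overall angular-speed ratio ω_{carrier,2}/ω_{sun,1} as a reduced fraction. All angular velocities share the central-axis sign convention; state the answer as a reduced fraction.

31/132

Stage 1: N_ring = 34 + 2·17 = 68
Stage 1: 34(ω_s−ω_c) = −68(ω_r−ω_c),  ω_r=0, ω_s=1
Stage 1: 34(1−ω_c) = −68(0−ω_c)  ⇒  102ω_c = 34  ⇒  ω_c = 1/3
  ⇒ ω_c¹/ω_s¹ = 1/3
Stage 2: N_ring = 26 + 2·18 = 62
Stage 2: 26(ω_s−ω_c) = −62(ω_r−ω_c),  ω_s=0, ω_r=1
Stage 2: 26(0−ω_c) = −62(1−ω_c)  ⇒  88ω_c = 62  ⇒  ω_c = 31/44
  ⇒ ω_c²/ω_r² = 31/44
Coupling ω_r² = ω_c¹ ⇒ overall = 1/3 × 31/44 = 31/132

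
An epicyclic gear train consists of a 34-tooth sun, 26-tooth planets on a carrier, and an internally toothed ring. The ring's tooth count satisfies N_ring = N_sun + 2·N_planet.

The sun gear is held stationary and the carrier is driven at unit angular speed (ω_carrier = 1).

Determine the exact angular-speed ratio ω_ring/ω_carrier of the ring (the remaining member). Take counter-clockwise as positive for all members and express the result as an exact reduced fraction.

60/43

N_ring = 34 + 2·26 = 86
34(ω_s−ω_c) = −86(ω_r−ω_c),  ω_s=0, ω_c=1
ω_r = 1 − (34/86)(0−1) = 60/43
ω_r/ω_c = 60/43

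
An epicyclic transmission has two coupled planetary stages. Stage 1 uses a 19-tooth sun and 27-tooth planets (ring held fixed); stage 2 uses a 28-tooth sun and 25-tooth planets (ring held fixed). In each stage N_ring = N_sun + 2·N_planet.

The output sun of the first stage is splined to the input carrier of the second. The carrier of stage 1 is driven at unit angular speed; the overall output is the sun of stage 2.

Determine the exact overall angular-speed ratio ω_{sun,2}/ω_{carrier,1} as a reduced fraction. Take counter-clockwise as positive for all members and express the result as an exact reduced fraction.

Stage 1: N_ring = 19 + 2·27 = 73
Stage 1: 19(ω_s−ω_c) = −73(ω_r−ω_c),  ω_r=0, ω_c=1
Stage 1: ω_s = 1 − (73/19)(0−1) = 92/19
  ⇒ ω_s¹/ω_c¹ = 92/19
Stage 2: N_ring = 28 + 2·25 = 78
Stage 2: 28(ω_s−ω_c) = −78(ω_r−ω_c),  ω_r=0, ω_c=1
Stage 2: ω_s = 1 − (78/28)(0−1) = 53/14
  ⇒ ω_s²/ω_c² = 53/14
Coupling ω_c² = ω_s¹ ⇒ overall = 92/19 × 53/14 = 2438/133

2438/133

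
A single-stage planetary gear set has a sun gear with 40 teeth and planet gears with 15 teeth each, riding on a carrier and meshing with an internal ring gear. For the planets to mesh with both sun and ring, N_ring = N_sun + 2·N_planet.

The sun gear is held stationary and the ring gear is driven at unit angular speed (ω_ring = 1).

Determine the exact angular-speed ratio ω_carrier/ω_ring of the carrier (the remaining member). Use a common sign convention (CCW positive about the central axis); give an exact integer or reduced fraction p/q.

7/11

N_ring = 40 + 2·15 = 70
40(ω_s−ω_c) = −70(ω_r−ω_c),  ω_s=0, ω_r=1
40(0−ω_c) = −70(1−ω_c)  ⇒  110ω_c = 70  ⇒  ω_c = 7/11
ω_c/ω_r = 7/11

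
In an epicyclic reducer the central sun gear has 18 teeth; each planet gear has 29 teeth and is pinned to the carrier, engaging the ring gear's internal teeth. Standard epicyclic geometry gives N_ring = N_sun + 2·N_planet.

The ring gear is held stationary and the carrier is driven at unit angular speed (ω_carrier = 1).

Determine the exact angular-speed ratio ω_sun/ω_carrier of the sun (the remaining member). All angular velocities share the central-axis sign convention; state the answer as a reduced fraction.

47/9

N_ring = 18 + 2·29 = 76
18(ω_s−ω_c) = −76(ω_r−ω_c),  ω_r=0, ω_c=1
ω_s = 1 − (76/18)(0−1) = 47/9
ω_s/ω_c = 47/9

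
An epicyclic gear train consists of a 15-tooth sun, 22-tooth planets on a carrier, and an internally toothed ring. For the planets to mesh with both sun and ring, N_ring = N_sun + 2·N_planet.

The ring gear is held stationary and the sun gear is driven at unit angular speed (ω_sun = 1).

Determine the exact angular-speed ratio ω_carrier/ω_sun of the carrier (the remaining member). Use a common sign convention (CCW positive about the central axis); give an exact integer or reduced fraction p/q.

15/74

N_ring = 15 + 2·22 = 59
15(ω_s−ω_c) = −59(ω_r−ω_c),  ω_r=0, ω_s=1
15(1−ω_c) = −59(0−ω_c)  ⇒  74ω_c = 15  ⇒  ω_c = 15/74
ω_c/ω_s = 15/74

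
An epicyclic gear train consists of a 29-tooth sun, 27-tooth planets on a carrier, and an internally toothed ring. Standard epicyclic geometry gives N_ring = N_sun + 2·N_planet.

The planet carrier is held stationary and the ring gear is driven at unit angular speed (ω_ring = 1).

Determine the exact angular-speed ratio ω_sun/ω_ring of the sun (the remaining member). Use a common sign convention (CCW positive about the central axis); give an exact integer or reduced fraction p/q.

-83/29

N_ring = 29 + 2·27 = 83
29(ω_s−ω_c) = −83(ω_r−ω_c),  ω_c=0, ω_r=1
ω_s = 0 − (83/29)(1−0) = -83/29
ω_s/ω_r = -83/29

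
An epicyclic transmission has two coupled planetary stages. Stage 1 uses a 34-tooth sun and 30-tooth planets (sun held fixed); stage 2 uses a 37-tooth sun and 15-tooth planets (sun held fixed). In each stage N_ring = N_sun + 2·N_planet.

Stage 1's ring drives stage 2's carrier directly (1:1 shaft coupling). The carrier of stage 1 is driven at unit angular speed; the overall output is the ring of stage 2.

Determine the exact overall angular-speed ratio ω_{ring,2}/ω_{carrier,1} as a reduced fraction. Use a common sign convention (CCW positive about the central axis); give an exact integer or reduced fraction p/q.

6656/3149

Stage 1: N_ring = 34 + 2·30 = 94
Stage 1: 34(ω_s−ω_c) = −94(ω_r−ω_c),  ω_s=0, ω_c=1
Stage 1: ω_r = 1 − (34/94)(0−1) = 64/47
  ⇒ ω_r¹/ω_c¹ = 64/47
Stage 2: N_ring = 37 + 2·15 = 67
Stage 2: 37(ω_s−ω_c) = −67(ω_r−ω_c),  ω_s=0, ω_c=1
Stage 2: ω_r = 1 − (37/67)(0−1) = 104/67
  ⇒ ω_r²/ω_c² = 104/67
Coupling ω_c² = ω_r¹ ⇒ overall = 64/47 × 104/67 = 6656/3149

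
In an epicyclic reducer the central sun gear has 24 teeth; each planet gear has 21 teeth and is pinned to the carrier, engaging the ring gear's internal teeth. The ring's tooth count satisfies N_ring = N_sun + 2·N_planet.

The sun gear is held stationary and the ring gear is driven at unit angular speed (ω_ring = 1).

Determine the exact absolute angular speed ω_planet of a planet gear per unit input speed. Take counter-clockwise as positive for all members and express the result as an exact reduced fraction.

N_ring = 24 + 2·21 = 66
24(ω_s−ω_c) = −66(ω_r−ω_c),  ω_s=0, ω_r=1
24(0−ω_c) = −66(1−ω_c)  ⇒  90ω_c = 66  ⇒  ω_c = 11/15
sun–planet: 24·(0−11/15) = −21·(ω_p−ω_c)  ⇒  ω_p−ω_c = −(24/21)·(-11/15) = 88/105
ω_p = 11/15 + 88/105 = 11/7

11/7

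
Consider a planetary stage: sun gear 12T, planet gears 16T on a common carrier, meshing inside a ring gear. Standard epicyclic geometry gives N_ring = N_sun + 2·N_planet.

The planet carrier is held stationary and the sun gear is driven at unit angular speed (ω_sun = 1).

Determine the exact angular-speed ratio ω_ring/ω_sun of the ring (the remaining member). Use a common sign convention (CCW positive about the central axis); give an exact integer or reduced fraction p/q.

N_ring = 12 + 2·16 = 44
12(ω_s−ω_c) = −44(ω_r−ω_c),  ω_c=0, ω_s=1
ω_r = 0 − (12/44)(1−0) = -3/11
ω_r/ω_s = -3/11

-3/11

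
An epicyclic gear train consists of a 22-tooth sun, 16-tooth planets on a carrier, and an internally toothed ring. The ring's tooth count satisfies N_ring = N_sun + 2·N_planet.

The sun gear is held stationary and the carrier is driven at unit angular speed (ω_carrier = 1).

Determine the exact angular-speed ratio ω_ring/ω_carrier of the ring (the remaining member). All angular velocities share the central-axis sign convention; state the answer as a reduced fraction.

38/27

N_ring = 22 + 2·16 = 54
22(ω_s−ω_c) = −54(ω_r−ω_c),  ω_s=0, ω_c=1
ω_r = 1 − (22/54)(0−1) = 38/27
ω_r/ω_c = 38/27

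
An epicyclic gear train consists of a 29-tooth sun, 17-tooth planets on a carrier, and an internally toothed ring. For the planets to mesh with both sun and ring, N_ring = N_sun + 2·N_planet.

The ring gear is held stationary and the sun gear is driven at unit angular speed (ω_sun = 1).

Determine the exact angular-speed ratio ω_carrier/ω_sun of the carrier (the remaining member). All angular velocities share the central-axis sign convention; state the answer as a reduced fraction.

N_ring = 29 + 2·17 = 63
29(ω_s−ω_c) = −63(ω_r−ω_c),  ω_r=0, ω_s=1
29(1−ω_c) = −63(0−ω_c)  ⇒  92ω_c = 29  ⇒  ω_c = 29/92
ω_c/ω_s = 29/92

29/92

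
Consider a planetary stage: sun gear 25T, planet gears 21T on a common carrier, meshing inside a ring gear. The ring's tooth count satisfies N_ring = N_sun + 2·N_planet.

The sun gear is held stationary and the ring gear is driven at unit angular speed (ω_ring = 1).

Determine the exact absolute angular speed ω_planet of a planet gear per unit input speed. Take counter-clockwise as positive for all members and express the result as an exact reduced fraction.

67/42

N_ring = 25 + 2·21 = 67
25(ω_s−ω_c) = −67(ω_r−ω_c),  ω_s=0, ω_r=1
25(0−ω_c) = −67(1−ω_c)  ⇒  92ω_c = 67  ⇒  ω_c = 67/92
sun–planet: 25·(0−67/92) = −21·(ω_p−ω_c)  ⇒  ω_p−ω_c = −(25/21)·(-67/92) = 1675/1932
ω_p = 67/92 + 1675/1932 = 67/42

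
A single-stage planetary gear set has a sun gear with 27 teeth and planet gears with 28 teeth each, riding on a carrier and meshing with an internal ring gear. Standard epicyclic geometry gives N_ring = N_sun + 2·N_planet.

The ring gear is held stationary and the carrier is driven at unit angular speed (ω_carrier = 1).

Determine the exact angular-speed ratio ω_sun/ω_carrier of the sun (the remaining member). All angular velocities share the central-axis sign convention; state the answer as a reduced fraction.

110/27

N_ring = 27 + 2·28 = 83
27(ω_s−ω_c) = −83(ω_r−ω_c),  ω_r=0, ω_c=1
ω_s = 1 − (83/27)(0−1) = 110/27
ω_s/ω_c = 110/27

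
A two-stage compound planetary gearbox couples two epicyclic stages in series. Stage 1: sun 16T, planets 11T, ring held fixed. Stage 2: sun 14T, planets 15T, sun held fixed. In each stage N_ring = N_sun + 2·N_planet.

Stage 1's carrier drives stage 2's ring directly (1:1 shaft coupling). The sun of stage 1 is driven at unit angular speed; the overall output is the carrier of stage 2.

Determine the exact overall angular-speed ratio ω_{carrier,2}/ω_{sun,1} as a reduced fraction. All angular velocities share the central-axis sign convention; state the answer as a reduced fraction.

Stage 1: N_ring = 16 + 2·11 = 38
Stage 1: 16(ω_s−ω_c) = −38(ω_r−ω_c),  ω_r=0, ω_s=1
Stage 1: 16(1−ω_c) = −38(0−ω_c)  ⇒  54ω_c = 16  ⇒  ω_c = 8/27
  ⇒ ω_c¹/ω_s¹ = 8/27
Stage 2: N_ring = 14 + 2·15 = 44
Stage 2: 14(ω_s−ω_c) = −44(ω_r−ω_c),  ω_s=0, ω_r=1
Stage 2: 14(0−ω_c) = −44(1−ω_c)  ⇒  58ω_c = 44  ⇒  ω_c = 22/29
  ⇒ ω_c²/ω_r² = 22/29
Coupling ω_r² = ω_c¹ ⇒ overall = 8/27 × 22/29 = 176/783

176/783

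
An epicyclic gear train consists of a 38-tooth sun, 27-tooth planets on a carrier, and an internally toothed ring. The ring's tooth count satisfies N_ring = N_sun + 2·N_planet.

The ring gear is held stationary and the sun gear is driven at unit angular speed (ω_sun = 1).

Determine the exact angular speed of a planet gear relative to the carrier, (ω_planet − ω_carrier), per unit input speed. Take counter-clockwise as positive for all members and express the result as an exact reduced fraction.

-1748/1755

N_ring = 38 + 2·27 = 92
38(ω_s−ω_c) = −92(ω_r−ω_c),  ω_r=0, ω_s=1
38(1−ω_c) = −92(0−ω_c)  ⇒  130ω_c = 38  ⇒  ω_c = 19/65
sun–planet: 38·(1−19/65) = −27·(ω_p−ω_c)  ⇒  ω_p−ω_c = −(38/27)·(46/65) = -1748/1755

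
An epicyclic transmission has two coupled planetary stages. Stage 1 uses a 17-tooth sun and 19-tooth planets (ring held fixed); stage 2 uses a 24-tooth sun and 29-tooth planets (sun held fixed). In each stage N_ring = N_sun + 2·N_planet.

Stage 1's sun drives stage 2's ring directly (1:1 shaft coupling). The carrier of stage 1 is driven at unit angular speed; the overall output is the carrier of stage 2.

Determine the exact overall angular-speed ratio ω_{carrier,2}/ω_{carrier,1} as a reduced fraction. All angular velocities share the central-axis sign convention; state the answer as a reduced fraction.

2952/901

Stage 1: N_ring = 17 + 2·19 = 55
Stage 1: 17(ω_s−ω_c) = −55(ω_r−ω_c),  ω_r=0, ω_c=1
Stage 1: ω_s = 1 − (55/17)(0−1) = 72/17
  ⇒ ω_s¹/ω_c¹ = 72/17
Stage 2: N_ring = 24 + 2·29 = 82
Stage 2: 24(ω_s−ω_c) = −82(ω_r−ω_c),  ω_s=0, ω_r=1
Stage 2: 24(0−ω_c) = −82(1−ω_c)  ⇒  106ω_c = 82  ⇒  ω_c = 41/53
  ⇒ ω_c²/ω_r² = 41/53
Coupling ω_r² = ω_s¹ ⇒ overall = 72/17 × 41/53 = 2952/901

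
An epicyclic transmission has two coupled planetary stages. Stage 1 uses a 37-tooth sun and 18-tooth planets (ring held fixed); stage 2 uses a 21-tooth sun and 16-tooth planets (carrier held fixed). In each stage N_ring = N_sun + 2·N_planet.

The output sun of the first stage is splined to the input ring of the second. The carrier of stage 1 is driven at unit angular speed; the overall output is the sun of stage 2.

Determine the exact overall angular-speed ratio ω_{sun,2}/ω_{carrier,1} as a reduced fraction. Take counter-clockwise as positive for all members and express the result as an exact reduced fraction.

-5830/777

Stage 1: N_ring = 37 + 2·18 = 73
Stage 1: 37(ω_s−ω_c) = −73(ω_r−ω_c),  ω_r=0, ω_c=1
Stage 1: ω_s = 1 − (73/37)(0−1) = 110/37
  ⇒ ω_s¹/ω_c¹ = 110/37
Stage 2: N_ring = 21 + 2·16 = 53
Stage 2: 21(ω_s−ω_c) = −53(ω_r−ω_c),  ω_c=0, ω_r=1
Stage 2: ω_s = 0 − (53/21)(1−0) = -53/21
  ⇒ ω_s²/ω_r² = -53/21
Coupling ω_r² = ω_s¹ ⇒ overall = 110/37 × -53/21 = -5830/777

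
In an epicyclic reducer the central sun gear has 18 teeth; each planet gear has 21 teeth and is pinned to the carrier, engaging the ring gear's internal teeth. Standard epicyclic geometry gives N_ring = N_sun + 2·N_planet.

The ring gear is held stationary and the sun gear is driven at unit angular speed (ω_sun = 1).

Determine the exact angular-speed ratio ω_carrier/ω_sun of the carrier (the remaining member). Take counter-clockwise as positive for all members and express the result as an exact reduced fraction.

3/13

N_ring = 18 + 2·21 = 60
18(ω_s−ω_c) = −60(ω_r−ω_c),  ω_r=0, ω_s=1
18(1−ω_c) = −60(0−ω_c)  ⇒  78ω_c = 18  ⇒  ω_c = 3/13
ω_c/ω_s = 3/13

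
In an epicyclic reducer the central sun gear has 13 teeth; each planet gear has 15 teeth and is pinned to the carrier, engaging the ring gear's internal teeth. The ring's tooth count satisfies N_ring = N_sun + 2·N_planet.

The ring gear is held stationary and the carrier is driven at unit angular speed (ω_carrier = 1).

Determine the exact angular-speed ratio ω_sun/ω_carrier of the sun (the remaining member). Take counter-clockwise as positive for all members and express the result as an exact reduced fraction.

56/13

N_ring = 13 + 2·15 = 43
13(ω_s−ω_c) = −43(ω_r−ω_c),  ω_r=0, ω_c=1
ω_s = 1 − (43/13)(0−1) = 56/13
ω_s/ω_c = 56/13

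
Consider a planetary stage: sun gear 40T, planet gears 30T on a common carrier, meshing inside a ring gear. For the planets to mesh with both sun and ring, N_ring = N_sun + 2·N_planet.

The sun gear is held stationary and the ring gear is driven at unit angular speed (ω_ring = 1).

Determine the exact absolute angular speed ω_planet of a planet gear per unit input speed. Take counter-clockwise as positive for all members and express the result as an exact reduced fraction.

N_ring = 40 + 2·30 = 100
40(ω_s−ω_c) = −100(ω_r−ω_c),  ω_s=0, ω_r=1
40(0−ω_c) = −100(1−ω_c)  ⇒  140ω_c = 100  ⇒  ω_c = 5/7
sun–planet: 40·(0−5/7) = −30·(ω_p−ω_c)  ⇒  ω_p−ω_c = −(40/30)·(-5/7) = 20/21
ω_p = 5/7 + 20/21 = 5/3

5/3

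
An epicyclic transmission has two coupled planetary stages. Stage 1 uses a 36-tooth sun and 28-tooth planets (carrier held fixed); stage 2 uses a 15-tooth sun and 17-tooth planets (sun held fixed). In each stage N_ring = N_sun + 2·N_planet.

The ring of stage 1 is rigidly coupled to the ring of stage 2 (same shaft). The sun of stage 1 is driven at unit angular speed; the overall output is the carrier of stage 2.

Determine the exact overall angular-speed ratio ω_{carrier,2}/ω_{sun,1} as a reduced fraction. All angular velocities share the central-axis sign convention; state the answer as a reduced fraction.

-441/1472

Stage 1: N_ring = 36 + 2·28 = 92
Stage 1: 36(ω_s−ω_c) = −92(ω_r−ω_c),  ω_c=0, ω_s=1
Stage 1: ω_r = 0 − (36/92)(1−0) = -9/23
  ⇒ ω_r¹/ω_s¹ = -9/23
Stage 2: N_ring = 15 + 2·17 = 49
Stage 2: 15(ω_s−ω_c) = −49(ω_r−ω_c),  ω_s=0, ω_r=1
Stage 2: 15(0−ω_c) = −49(1−ω_c)  ⇒  64ω_c = 49  ⇒  ω_c = 49/64
  ⇒ ω_c²/ω_r² = 49/64
Coupling ω_r² = ω_r¹ ⇒ overall = -9/23 × 49/64 = -441/1472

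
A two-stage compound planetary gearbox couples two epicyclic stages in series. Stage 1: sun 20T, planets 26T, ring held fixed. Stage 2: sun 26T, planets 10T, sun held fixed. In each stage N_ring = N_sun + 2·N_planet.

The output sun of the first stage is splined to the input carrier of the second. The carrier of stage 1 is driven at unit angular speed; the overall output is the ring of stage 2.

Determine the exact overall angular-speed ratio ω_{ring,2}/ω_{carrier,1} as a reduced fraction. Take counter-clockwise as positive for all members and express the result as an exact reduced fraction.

36/5

Stage 1: N_ring = 20 + 2·26 = 72
Stage 1: 20(ω_s−ω_c) = −72(ω_r−ω_c),  ω_r=0, ω_c=1
Stage 1: ω_s = 1 − (72/20)(0−1) = 23/5
  ⇒ ω_s¹/ω_c¹ = 23/5
Stage 2: N_ring = 26 + 2·10 = 46
Stage 2: 26(ω_s−ω_c) = −46(ω_r−ω_c),  ω_s=0, ω_c=1
Stage 2: ω_r = 1 − (26/46)(0−1) = 36/23
  ⇒ ω_r²/ω_c² = 36/23
Coupling ω_c² = ω_s¹ ⇒ overall = 23/5 × 36/23 = 36/5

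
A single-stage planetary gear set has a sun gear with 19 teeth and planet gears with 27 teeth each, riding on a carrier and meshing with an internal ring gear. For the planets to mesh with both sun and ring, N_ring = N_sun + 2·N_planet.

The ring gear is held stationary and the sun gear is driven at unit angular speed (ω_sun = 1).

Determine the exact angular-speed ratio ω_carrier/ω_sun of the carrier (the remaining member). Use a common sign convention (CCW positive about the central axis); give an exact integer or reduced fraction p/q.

19/92

N_ring = 19 + 2·27 = 73
19(ω_s−ω_c) = −73(ω_r−ω_c),  ω_r=0, ω_s=1
19(1−ω_c) = −73(0−ω_c)  ⇒  92ω_c = 19  ⇒  ω_c = 19/92
ω_c/ω_s = 19/92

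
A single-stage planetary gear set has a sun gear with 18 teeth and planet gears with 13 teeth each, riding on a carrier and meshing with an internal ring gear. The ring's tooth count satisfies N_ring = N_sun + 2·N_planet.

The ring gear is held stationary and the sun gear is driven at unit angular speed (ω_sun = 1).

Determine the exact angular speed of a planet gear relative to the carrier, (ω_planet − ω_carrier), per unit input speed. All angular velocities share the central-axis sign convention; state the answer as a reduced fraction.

-396/403

N_ring = 18 + 2·13 = 44
18(ω_s−ω_c) = −44(ω_r−ω_c),  ω_r=0, ω_s=1
18(1−ω_c) = −44(0−ω_c)  ⇒  62ω_c = 18  ⇒  ω_c = 9/31
sun–planet: 18·(1−9/31) = −13·(ω_p−ω_c)  ⇒  ω_p−ω_c = −(18/13)·(22/31) = -396/403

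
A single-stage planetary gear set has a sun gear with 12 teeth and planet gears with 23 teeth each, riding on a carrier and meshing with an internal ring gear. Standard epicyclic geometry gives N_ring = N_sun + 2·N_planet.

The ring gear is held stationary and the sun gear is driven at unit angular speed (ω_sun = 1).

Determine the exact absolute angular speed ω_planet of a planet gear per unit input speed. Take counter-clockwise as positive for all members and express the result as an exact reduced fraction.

-6/23

N_ring = 12 + 2·23 = 58
12(ω_s−ω_c) = −58(ω_r−ω_c),  ω_r=0, ω_s=1
12(1−ω_c) = −58(0−ω_c)  ⇒  70ω_c = 12  ⇒  ω_c = 6/35
sun–planet: 12·(1−6/35) = −23·(ω_p−ω_c)  ⇒  ω_p−ω_c = −(12/23)·(29/35) = -348/805
ω_p = 6/35 − 348/805 = -6/23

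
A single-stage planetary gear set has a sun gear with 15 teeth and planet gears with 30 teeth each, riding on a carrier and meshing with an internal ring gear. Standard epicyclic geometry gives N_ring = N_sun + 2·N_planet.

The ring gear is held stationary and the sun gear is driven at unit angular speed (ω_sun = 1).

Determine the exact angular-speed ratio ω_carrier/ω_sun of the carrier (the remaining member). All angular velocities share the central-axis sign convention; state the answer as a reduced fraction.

1/6

N_ring = 15 + 2·30 = 75
15(ω_s−ω_c) = −75(ω_r−ω_c),  ω_r=0, ω_s=1
15(1−ω_c) = −75(0−ω_c)  ⇒  90ω_c = 15  ⇒  ω_c = 1/6
ω_c/ω_s = 1/6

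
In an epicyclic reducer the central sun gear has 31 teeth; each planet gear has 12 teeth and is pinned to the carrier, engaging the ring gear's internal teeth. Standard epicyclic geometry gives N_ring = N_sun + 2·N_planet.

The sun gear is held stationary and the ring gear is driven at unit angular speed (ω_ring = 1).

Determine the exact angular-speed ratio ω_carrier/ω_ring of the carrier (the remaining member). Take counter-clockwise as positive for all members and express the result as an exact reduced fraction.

55/86

N_ring = 31 + 2·12 = 55
31(ω_s−ω_c) = −55(ω_r−ω_c),  ω_s=0, ω_r=1
31(0−ω_c) = −55(1−ω_c)  ⇒  86ω_c = 55  ⇒  ω_c = 55/86
ω_c/ω_r = 55/86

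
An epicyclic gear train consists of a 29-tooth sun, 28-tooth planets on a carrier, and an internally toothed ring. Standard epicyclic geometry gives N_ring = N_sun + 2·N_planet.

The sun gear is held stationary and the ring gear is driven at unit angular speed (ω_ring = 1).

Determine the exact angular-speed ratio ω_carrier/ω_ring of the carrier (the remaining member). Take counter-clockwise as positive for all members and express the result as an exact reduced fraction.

N_ring = 29 + 2·28 = 85
29(ω_s−ω_c) = −85(ω_r−ω_c),  ω_s=0, ω_r=1
29(0−ω_c) = −85(1−ω_c)  ⇒  114ω_c = 85  ⇒  ω_c = 85/114
ω_c/ω_r = 85/114

85/114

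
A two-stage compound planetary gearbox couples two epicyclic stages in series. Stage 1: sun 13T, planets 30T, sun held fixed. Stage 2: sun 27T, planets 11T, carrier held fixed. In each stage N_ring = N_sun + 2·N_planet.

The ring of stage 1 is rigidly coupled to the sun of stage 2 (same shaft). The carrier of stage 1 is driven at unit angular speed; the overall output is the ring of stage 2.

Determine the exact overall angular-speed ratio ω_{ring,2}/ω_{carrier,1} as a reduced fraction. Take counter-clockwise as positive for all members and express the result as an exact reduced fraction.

Stage 1: N_ring = 13 + 2·30 = 73
Stage 1: 13(ω_s−ω_c) = −73(ω_r−ω_c),  ω_s=0, ω_c=1
Stage 1: ω_r = 1 − (13/73)(0−1) = 86/73
  ⇒ ω_r¹/ω_c¹ = 86/73
Stage 2: N_ring = 27 + 2·11 = 49
Stage 2: 27(ω_s−ω_c) = −49(ω_r−ω_c),  ω_c=0, ω_s=1
Stage 2: ω_r = 0 − (27/49)(1−0) = -27/49
  ⇒ ω_r²/ω_s² = -27/49
Coupling ω_s² = ω_r¹ ⇒ overall = 86/73 × -27/49 = -2322/3577

-2322/3577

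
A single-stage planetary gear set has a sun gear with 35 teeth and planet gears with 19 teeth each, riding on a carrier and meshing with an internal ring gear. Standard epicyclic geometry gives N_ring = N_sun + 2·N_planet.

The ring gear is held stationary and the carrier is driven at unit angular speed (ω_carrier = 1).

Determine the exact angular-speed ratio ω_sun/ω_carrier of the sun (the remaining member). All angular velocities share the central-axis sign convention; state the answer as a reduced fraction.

N_ring = 35 + 2·19 = 73
35(ω_s−ω_c) = −73(ω_r−ω_c),  ω_r=0, ω_c=1
ω_s = 1 − (73/35)(0−1) = 108/35
ω_s/ω_c = 108/35

108/35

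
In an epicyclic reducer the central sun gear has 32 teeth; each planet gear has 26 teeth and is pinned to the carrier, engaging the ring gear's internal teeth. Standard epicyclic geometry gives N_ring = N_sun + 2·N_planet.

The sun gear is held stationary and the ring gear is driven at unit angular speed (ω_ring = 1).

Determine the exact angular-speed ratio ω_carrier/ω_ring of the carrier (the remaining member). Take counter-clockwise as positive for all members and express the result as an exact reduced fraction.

21/29

N_ring = 32 + 2·26 = 84
32(ω_s−ω_c) = −84(ω_r−ω_c),  ω_s=0, ω_r=1
32(0−ω_c) = −84(1−ω_c)  ⇒  116ω_c = 84  ⇒  ω_c = 21/29
ω_c/ω_r = 21/29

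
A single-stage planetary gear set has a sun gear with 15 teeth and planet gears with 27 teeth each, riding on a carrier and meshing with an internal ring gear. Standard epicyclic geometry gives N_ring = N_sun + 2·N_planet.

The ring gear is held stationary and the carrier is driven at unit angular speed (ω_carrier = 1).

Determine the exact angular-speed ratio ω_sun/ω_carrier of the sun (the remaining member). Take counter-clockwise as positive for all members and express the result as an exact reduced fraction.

28/5

N_ring = 15 + 2·27 = 69
15(ω_s−ω_c) = −69(ω_r−ω_c),  ω_r=0, ω_c=1
ω_s = 1 − (69/15)(0−1) = 28/5
ω_s/ω_c = 28/5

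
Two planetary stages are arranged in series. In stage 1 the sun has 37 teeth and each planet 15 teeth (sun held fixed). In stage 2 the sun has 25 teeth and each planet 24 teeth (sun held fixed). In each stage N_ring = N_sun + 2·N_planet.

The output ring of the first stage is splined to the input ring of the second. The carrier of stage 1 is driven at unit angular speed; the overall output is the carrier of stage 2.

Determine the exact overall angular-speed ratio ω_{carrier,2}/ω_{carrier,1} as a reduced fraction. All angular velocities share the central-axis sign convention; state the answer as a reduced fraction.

3796/3283

Stage 1: N_ring = 37 + 2·15 = 67
Stage 1: 37(ω_s−ω_c) = −67(ω_r−ω_c),  ω_s=0, ω_c=1
Stage 1: ω_r = 1 − (37/67)(0−1) = 104/67
  ⇒ ω_r¹/ω_c¹ = 104/67
Stage 2: N_ring = 25 + 2·24 = 73
Stage 2: 25(ω_s−ω_c) = −73(ω_r−ω_c),  ω_s=0, ω_r=1
Stage 2: 25(0−ω_c) = −73(1−ω_c)  ⇒  98ω_c = 73  ⇒  ω_c = 73/98
  ⇒ ω_c²/ω_r² = 73/98
Coupling ω_r² = ω_r¹ ⇒ overall = 104/67 × 73/98 = 3796/3283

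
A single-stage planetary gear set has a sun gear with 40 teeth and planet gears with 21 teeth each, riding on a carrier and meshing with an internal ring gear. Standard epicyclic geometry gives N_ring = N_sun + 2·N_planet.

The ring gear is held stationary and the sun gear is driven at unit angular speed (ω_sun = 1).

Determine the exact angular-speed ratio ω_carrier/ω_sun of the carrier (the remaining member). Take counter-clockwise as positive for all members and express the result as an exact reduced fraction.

20/61

N_ring = 40 + 2·21 = 82
40(ω_s−ω_c) = −82(ω_r−ω_c),  ω_r=0, ω_s=1
40(1−ω_c) = −82(0−ω_c)  ⇒  122ω_c = 40  ⇒  ω_c = 20/61
ω_c/ω_s = 20/61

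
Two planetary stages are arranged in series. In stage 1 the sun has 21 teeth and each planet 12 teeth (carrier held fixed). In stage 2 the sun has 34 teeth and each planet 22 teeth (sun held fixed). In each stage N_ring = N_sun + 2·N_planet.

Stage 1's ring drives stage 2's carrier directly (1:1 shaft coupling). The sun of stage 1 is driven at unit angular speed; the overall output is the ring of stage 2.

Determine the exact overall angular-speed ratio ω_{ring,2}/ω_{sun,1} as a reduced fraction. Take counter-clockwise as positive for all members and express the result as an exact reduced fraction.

-392/585

Stage 1: N_ring = 21 + 2·12 = 45
Stage 1: 21(ω_s−ω_c) = −45(ω_r−ω_c),  ω_c=0, ω_s=1
Stage 1: ω_r = 0 − (21/45)(1−0) = -7/15
  ⇒ ω_r¹/ω_s¹ = -7/15
Stage 2: N_ring = 34 + 2·22 = 78
Stage 2: 34(ω_s−ω_c) = −78(ω_r−ω_c),  ω_s=0, ω_c=1
Stage 2: ω_r = 1 − (34/78)(0−1) = 56/39
  ⇒ ω_r²/ω_c² = 56/39
Coupling ω_c² = ω_r¹ ⇒ overall = -7/15 × 56/39 = -392/585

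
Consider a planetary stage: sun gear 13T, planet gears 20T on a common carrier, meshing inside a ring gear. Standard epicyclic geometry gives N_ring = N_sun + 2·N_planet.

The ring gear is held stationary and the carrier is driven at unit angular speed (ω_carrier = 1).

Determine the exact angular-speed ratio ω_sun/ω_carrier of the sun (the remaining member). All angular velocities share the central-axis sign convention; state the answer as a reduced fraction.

66/13

N_ring = 13 + 2·20 = 53
13(ω_s−ω_c) = −53(ω_r−ω_c),  ω_r=0, ω_c=1
ω_s = 1 − (53/13)(0−1) = 66/13
ω_s/ω_c = 66/13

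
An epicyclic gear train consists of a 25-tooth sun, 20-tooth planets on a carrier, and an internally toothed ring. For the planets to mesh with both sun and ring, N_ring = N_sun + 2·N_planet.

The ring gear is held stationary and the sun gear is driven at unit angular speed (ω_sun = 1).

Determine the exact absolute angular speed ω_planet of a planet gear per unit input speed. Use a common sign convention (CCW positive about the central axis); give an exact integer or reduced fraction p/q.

-5/8

N_ring = 25 + 2·20 = 65
25(ω_s−ω_c) = −65(ω_r−ω_c),  ω_r=0, ω_s=1
25(1−ω_c) = −65(0−ω_c)  ⇒  90ω_c = 25  ⇒  ω_c = 5/18
sun–planet: 25·(1−5/18) = −20·(ω_p−ω_c)  ⇒  ω_p−ω_c = −(25/20)·(13/18) = -65/72
ω_p = 5/18 − 65/72 = -5/8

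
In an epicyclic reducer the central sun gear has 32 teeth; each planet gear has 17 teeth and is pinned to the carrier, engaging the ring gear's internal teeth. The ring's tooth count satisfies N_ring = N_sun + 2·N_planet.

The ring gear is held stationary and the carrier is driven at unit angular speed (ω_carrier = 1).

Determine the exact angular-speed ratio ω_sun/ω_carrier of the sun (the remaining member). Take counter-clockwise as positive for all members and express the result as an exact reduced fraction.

N_ring = 32 + 2·17 = 66
32(ω_s−ω_c) = −66(ω_r−ω_c),  ω_r=0, ω_c=1
ω_s = 1 − (66/32)(0−1) = 49/16
ω_s/ω_c = 49/16

49/16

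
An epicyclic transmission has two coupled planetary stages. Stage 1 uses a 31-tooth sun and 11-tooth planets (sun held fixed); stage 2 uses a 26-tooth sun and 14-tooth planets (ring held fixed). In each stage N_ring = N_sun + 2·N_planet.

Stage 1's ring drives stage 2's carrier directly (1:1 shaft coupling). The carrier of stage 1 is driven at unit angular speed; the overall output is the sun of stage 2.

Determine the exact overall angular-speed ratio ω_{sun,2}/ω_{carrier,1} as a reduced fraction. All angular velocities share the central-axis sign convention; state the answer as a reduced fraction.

Stage 1: N_ring = 31 + 2·11 = 53
Stage 1: 31(ω_s−ω_c) = −53(ω_r−ω_c),  ω_s=0, ω_c=1
Stage 1: ω_r = 1 − (31/53)(0−1) = 84/53
  ⇒ ω_r¹/ω_c¹ = 84/53
Stage 2: N_ring = 26 + 2·14 = 54
Stage 2: 26(ω_s−ω_c) = −54(ω_r−ω_c),  ω_r=0, ω_c=1
Stage 2: ω_s = 1 − (54/26)(0−1) = 40/13
  ⇒ ω_s²/ω_c² = 40/13
Coupling ω_c² = ω_r¹ ⇒ overall = 84/53 × 40/13 = 3360/689

3360/689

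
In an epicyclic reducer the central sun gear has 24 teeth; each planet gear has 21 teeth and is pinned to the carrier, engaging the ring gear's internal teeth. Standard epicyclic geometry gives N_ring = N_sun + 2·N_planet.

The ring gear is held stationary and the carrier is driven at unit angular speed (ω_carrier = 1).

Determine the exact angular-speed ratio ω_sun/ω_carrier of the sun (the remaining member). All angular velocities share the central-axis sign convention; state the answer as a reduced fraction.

N_ring = 24 + 2·21 = 66
24(ω_s−ω_c) = −66(ω_r−ω_c),  ω_r=0, ω_c=1
ω_s = 1 − (66/24)(0−1) = 15/4
ω_s/ω_c = 15/4

15/4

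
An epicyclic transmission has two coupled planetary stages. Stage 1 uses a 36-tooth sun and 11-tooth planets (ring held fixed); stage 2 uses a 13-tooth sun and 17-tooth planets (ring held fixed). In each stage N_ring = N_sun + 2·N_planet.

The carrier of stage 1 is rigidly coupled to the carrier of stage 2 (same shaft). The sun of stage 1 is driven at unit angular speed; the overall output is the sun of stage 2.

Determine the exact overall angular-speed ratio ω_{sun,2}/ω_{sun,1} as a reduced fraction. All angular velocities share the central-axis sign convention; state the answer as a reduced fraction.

1080/611

Stage 1: N_ring = 36 + 2·11 = 58
Stage 1: 36(ω_s−ω_c) = −58(ω_r−ω_c),  ω_r=0, ω_s=1
Stage 1: 36(1−ω_c) = −58(0−ω_c)  ⇒  94ω_c = 36  ⇒  ω_c = 18/47
  ⇒ ω_c¹/ω_s¹ = 18/47
Stage 2: N_ring = 13 + 2·17 = 47
Stage 2: 13(ω_s−ω_c) = −47(ω_r−ω_c),  ω_r=0, ω_c=1
Stage 2: ω_s = 1 − (47/13)(0−1) = 60/13
  ⇒ ω_s²/ω_c² = 60/13
Coupling ω_c² = ω_c¹ ⇒ overall = 18/47 × 60/13 = 1080/611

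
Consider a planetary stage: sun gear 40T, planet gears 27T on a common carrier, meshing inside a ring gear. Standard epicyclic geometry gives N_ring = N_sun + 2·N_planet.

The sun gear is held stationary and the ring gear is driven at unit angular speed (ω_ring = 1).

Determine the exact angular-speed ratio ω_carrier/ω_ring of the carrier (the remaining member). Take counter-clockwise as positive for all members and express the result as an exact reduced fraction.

47/67

N_ring = 40 + 2·27 = 94
40(ω_s−ω_c) = −94(ω_r−ω_c),  ω_s=0, ω_r=1
40(0−ω_c) = −94(1−ω_c)  ⇒  134ω_c = 94  ⇒  ω_c = 47/67
ω_c/ω_r = 47/67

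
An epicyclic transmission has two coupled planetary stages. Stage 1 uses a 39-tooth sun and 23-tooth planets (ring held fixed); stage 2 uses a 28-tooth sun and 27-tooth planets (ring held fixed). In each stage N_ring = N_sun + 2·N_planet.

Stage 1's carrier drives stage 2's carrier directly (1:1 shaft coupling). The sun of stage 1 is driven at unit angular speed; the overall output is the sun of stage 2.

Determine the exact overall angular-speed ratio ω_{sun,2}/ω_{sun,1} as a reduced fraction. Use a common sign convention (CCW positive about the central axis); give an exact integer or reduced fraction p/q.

2145/1736

Stage 1: N_ring = 39 + 2·23 = 85
Stage 1: 39(ω_s−ω_c) = −85(ω_r−ω_c),  ω_r=0, ω_s=1
Stage 1: 39(1−ω_c) = −85(0−ω_c)  ⇒  124ω_c = 39  ⇒  ω_c = 39/124
  ⇒ ω_c¹/ω_s¹ = 39/124
Stage 2: N_ring = 28 + 2·27 = 82
Stage 2: 28(ω_s−ω_c) = −82(ω_r−ω_c),  ω_r=0, ω_c=1
Stage 2: ω_s = 1 − (82/28)(0−1) = 55/14
  ⇒ ω_s²/ω_c² = 55/14
Coupling ω_c² = ω_c¹ ⇒ overall = 39/124 × 55/14 = 2145/1736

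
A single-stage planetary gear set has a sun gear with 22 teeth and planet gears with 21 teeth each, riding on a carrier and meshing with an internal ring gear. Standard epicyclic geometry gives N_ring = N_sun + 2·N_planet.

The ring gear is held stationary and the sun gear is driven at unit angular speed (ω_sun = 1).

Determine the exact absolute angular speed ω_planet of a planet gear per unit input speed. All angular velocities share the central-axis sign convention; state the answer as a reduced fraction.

N_ring = 22 + 2·21 = 64
22(ω_s−ω_c) = −64(ω_r−ω_c),  ω_r=0, ω_s=1
22(1−ω_c) = −64(0−ω_c)  ⇒  86ω_c = 22  ⇒  ω_c = 11/43
sun–planet: 22·(1−11/43) = −21·(ω_p−ω_c)  ⇒  ω_p−ω_c = −(22/21)·(32/43) = -704/903
ω_p = 11/43 − 704/903 = -11/21

-11/21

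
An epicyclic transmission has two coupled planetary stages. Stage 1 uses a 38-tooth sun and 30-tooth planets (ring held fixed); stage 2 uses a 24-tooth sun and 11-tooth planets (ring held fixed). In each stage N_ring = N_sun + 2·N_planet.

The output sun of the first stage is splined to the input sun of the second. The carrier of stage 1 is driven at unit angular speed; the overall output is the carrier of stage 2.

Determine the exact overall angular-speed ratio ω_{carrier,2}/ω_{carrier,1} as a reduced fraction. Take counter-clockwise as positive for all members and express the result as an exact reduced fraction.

Stage 1: N_ring = 38 + 2·30 = 98
Stage 1: 38(ω_s−ω_c) = −98(ω_r−ω_c),  ω_r=0, ω_c=1
Stage 1: ω_s = 1 − (98/38)(0−1) = 68/19
  ⇒ ω_s¹/ω_c¹ = 68/19
Stage 2: N_ring = 24 + 2·11 = 46
Stage 2: 24(ω_s−ω_c) = −46(ω_r−ω_c),  ω_r=0, ω_s=1
Stage 2: 24(1−ω_c) = −46(0−ω_c)  ⇒  70ω_c = 24  ⇒  ω_c = 12/35
  ⇒ ω_c²/ω_s² = 12/35
Coupling ω_s² = ω_s¹ ⇒ overall = 68/19 × 12/35 = 816/665

816/665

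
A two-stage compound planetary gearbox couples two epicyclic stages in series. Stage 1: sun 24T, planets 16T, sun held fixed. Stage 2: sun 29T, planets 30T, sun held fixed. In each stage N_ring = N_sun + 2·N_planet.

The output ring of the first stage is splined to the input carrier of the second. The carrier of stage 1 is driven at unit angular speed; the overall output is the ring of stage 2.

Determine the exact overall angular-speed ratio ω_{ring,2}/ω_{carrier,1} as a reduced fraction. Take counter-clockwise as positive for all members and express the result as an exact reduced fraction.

Stage 1: N_ring = 24 + 2·16 = 56
Stage 1: 24(ω_s−ω_c) = −56(ω_r−ω_c),  ω_s=0, ω_c=1
Stage 1: ω_r = 1 − (24/56)(0−1) = 10/7
  ⇒ ω_r¹/ω_c¹ = 10/7
Stage 2: N_ring = 29 + 2·30 = 89
Stage 2: 29(ω_s−ω_c) = −89(ω_r−ω_c),  ω_s=0, ω_c=1
Stage 2: ω_r = 1 − (29/89)(0−1) = 118/89
  ⇒ ω_r²/ω_c² = 118/89
Coupling ω_c² = ω_r¹ ⇒ overall = 10/7 × 118/89 = 1180/623

1180/623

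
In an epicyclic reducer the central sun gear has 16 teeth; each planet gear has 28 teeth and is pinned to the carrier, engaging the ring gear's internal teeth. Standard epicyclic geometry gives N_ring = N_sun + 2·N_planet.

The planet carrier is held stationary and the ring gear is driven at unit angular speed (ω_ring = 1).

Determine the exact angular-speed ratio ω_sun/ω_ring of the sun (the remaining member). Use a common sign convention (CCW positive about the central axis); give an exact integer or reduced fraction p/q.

-9/2

N_ring = 16 + 2·28 = 72
16(ω_s−ω_c) = −72(ω_r−ω_c),  ω_c=0, ω_r=1
ω_s = 0 − (72/16)(1−0) = -9/2
ω_s/ω_r = -9/2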